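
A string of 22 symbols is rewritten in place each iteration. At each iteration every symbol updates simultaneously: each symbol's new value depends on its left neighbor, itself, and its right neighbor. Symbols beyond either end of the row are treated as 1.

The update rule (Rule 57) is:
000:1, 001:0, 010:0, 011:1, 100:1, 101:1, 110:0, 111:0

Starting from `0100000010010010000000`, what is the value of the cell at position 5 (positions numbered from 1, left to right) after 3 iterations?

1

1011111001001001111110
0110000100100101000001
1101110010010010111101
position 5 holds 1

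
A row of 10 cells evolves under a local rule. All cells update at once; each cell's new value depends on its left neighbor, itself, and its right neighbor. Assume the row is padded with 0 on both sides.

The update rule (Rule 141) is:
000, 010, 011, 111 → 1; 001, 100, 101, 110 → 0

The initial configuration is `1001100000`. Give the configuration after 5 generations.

1001001001

1001001111
1001001110
1001001100
1001001001
1001001001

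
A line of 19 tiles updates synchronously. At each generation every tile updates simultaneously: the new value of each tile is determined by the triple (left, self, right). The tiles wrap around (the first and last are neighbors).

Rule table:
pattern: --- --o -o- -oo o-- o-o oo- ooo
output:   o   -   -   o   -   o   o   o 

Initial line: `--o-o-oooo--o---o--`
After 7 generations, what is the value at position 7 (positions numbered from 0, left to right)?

generation 1: o--o-ooooo----o---o
generation 2: o---oooooo-oo---o-o
generation 3: o-o-ooooooooo-o--oo
generation 4: oo-ooooooooooo---oo
generation 5: oooooooooooooo-o-oo
generation 6: ooooooooooooooo-ooo
generation 7: ooooooooooooooooooo
position 7 holds o

o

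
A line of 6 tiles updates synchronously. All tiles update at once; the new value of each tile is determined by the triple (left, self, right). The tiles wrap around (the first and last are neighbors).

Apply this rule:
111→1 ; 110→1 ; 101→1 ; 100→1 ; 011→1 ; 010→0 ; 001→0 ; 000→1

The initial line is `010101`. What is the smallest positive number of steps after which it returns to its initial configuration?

2

101010
010101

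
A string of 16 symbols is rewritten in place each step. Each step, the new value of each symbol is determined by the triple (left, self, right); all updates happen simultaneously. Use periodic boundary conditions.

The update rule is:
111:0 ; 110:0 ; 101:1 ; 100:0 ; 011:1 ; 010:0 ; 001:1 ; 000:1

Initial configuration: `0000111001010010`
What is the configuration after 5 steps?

1111100010100100
1000001101001001
0011111010010011
0110000100100110
1100111001001100

1100111001001100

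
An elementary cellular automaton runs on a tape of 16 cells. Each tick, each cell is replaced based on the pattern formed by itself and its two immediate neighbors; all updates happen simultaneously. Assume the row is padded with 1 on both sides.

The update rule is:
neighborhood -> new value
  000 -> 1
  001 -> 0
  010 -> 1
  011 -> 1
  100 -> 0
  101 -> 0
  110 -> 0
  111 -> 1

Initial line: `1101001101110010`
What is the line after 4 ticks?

0101001001001010

1001001001100010
0001001001001010
0101001001001010
0101001001001010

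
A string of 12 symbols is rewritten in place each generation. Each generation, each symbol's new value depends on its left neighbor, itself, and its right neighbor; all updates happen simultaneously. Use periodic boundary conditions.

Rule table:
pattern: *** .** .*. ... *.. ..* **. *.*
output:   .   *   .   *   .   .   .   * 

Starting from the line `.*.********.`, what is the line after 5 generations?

..**........
*.*..*******
.*...*......
...*...*****
.*...*.*....

.*...*.*....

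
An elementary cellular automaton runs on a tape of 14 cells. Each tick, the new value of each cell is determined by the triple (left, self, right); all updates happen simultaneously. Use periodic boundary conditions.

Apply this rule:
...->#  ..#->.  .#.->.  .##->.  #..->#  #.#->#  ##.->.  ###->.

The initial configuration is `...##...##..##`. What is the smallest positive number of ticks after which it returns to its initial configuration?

28

##...##...#...
..##...##..##.
#...##...#...#
.##...##..##..
...##...#...##
##...##..##...
..##...#...##.
#...##..##...#
.##...#...##..
...##..##...##
##...#...##...
..##..##...##.
#...#...##...#
.##..##...##..
...#...##...##
##..##...##...
..#...##...##.
#..##...##...#
.#...##...##..
..##...##...##
#...##...##...
.##...##...##.
...##...##...#
##...##...##..
..##...##...#.
#...##...##..#
.##...##...#..
...##...##..##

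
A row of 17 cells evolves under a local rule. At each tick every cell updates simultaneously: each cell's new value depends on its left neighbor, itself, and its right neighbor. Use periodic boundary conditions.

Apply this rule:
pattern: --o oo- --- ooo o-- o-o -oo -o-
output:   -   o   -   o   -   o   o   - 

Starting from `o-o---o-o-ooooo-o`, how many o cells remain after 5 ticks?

11

oo-----o-oooooooo
oo------ooooooooo
oo------ooooooooo  (fixed point — unchanged through tick 5)
count of o: 11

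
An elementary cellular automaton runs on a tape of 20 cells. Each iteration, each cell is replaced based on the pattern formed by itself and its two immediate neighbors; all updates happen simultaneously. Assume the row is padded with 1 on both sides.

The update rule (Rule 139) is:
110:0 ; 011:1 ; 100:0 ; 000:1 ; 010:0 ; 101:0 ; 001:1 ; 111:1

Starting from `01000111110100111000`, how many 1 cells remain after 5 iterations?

15

00011111100001110011
01111111001111100111
01111110011111001111
01111100111110011111
01111001111100111111
count of 1: 15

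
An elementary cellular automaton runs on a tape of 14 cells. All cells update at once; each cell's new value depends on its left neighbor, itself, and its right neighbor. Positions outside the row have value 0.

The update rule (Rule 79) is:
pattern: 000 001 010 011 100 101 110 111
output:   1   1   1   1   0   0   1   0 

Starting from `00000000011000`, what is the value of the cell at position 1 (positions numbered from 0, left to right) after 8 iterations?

iteration 1: 11111111111011
iteration 2: 10000000001011
iteration 3: 10111111111011
iteration 4: 10100000001011
iteration 5: 10101111111011
iteration 6: 10101000001011
iteration 7: 10101011111011
iteration 8: 10101010001011
position 1 holds 0

0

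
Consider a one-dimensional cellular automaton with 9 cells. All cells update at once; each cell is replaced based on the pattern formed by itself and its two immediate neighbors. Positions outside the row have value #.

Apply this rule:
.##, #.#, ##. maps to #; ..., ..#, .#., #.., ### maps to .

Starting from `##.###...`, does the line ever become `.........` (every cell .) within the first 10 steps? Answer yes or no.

step 1: .###.#...
step 2: ##.##....
step 3: .####....
step 4: ##..#....
step 5: .#.......
step 6: #........
step 7: #........  (fixed point — unchanged through step 10)
step 10 is #........, still not uniform .

no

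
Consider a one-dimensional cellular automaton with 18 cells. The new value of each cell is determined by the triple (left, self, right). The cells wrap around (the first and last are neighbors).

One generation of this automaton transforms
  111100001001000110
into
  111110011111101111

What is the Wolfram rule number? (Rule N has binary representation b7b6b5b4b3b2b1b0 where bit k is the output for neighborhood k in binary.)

position 1: 111 → 1  (bit 7 = 1)
position 3: 110 → 1  (bit 6 = 1)
position 17: 101 → 1  (bit 5 = 1)
position 4: 100 → 1  (bit 4 = 1)
position 0: 011 → 1  (bit 3 = 1)
position 8: 010 → 1  (bit 2 = 1)
position 7: 001 → 1  (bit 1 = 1)
position 5: 000 → 0  (bit 0 = 0)
bits b7..b0 = 11111110 = 254

254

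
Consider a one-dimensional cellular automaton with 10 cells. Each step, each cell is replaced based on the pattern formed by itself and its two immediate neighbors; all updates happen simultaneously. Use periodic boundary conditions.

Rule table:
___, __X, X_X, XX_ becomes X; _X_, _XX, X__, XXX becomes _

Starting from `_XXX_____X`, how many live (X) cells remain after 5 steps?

step 1: X__X_XXXX_
step 2: __X_X___XX
step 3: _X_X__XX_X
step 4: X_X__X_XX_
step 5: _X__X_X_XX
count of X: 5

5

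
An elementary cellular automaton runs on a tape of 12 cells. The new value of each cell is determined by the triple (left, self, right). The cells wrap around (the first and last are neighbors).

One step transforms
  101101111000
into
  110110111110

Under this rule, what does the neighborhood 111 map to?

At position 6 the neighborhood is 111; the next row has 1 there.

1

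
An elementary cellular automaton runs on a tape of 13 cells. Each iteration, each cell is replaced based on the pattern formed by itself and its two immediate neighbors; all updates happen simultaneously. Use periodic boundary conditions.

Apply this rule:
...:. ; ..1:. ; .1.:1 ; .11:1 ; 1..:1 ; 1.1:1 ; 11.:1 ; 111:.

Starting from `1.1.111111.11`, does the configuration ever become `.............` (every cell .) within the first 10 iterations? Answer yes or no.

no

iteration 1: 11111....111.
iteration 2: 1...11...1.11
iteration 3: 11..111..111.
iteration 4: 111.1.11.1.11
iteration 5: ..1111111111.
iteration 6: ..1........11
iteration 7: 1.11.......11
iteration 8: 11111......1.
iteration 9: 1...11.....11
iteration 10: 11..111....1.
iteration 10 is 11..111....1., still not uniform .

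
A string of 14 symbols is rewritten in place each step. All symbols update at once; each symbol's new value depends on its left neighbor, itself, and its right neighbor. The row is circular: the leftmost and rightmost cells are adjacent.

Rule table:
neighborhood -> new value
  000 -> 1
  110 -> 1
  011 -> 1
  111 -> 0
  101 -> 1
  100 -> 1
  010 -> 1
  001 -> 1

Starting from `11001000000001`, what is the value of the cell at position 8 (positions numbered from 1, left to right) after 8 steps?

step 1: 01111111111111
step 2: 11000000000001
step 3: 01111111111111  (repeats step 1; period 2)
step 8: 11000000000001
position 8 holds 0

0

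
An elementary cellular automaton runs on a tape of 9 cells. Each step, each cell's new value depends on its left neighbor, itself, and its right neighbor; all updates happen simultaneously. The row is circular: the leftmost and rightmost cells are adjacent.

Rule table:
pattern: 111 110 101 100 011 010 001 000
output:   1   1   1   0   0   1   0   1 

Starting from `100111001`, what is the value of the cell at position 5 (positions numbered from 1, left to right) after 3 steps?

step 1: 100011000
step 2: 101001010
step 3: 111001111
position 5 holds 0

0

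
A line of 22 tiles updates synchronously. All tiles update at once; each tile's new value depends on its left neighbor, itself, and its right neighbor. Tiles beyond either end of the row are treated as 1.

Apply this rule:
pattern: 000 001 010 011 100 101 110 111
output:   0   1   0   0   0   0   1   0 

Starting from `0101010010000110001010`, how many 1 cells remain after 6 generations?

5

generation 1: 0000000100001010010000
generation 2: 0000001000010000100001
generation 3: 0000010000100001000010
generation 4: 0000100001000010000100
generation 5: 0001000010000100001001
generation 6: 0010000100001000010010
count of 1: 5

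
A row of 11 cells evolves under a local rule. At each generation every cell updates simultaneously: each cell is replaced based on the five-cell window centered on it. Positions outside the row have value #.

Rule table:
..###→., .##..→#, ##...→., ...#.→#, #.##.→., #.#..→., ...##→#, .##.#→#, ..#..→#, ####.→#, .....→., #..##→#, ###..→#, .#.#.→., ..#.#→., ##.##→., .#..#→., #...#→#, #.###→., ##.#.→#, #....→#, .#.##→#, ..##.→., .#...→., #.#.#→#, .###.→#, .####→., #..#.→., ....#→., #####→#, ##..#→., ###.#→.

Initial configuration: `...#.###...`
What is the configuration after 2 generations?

..####.#...

generation 1: .##.#.##.##
generation 2: ..####.#...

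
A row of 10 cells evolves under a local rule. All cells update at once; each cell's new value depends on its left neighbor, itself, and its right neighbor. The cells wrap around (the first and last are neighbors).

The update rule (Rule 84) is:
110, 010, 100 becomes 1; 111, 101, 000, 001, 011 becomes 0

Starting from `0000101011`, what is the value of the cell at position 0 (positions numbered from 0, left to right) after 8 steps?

1

1000101001
1100101100
0110100110
0010110011
1010011001
1011001100
1001100110
1100110010
position 0 holds 1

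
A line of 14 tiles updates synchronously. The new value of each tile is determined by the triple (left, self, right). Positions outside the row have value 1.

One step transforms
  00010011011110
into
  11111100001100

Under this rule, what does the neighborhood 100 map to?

1

At position 0 the neighborhood is 100; the next row has 1 there.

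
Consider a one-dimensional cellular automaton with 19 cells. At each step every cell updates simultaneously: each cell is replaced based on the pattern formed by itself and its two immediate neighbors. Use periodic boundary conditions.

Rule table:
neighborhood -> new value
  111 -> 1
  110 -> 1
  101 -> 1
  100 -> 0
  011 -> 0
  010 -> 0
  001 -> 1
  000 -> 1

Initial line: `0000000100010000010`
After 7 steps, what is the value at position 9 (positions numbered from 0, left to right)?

1

1111111001100111100
0111111010101011101
1011111101010101110
0101111110101010111
1010111111010101011
1101011111101010101
1110101111110101010
position 9 holds 1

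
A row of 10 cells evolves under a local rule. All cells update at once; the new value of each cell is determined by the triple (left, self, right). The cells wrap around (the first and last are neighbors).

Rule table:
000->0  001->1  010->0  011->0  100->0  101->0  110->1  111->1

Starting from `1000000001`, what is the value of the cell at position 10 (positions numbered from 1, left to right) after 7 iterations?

1000000010
0000000100
0000001000
0000010000
0000100000
0001000000
0010000000
position 10 holds 0

0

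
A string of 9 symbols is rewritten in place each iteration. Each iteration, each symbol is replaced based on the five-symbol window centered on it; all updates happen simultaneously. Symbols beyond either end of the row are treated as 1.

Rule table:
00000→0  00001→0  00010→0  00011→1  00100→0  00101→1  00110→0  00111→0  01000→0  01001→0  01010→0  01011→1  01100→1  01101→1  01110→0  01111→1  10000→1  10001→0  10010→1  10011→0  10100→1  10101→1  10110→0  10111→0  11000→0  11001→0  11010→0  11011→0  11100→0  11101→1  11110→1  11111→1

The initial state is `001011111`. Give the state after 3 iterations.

011101111
000100111
000000011

000000011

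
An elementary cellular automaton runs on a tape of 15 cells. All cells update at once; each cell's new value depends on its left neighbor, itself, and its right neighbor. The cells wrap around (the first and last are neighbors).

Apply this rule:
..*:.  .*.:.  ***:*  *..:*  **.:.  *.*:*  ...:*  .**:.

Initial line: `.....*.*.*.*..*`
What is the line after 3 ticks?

****..*.*.*.*..
.**.*..*.*.*.*.
...*.*..*.*.*.*

...*.*..*.*.*.*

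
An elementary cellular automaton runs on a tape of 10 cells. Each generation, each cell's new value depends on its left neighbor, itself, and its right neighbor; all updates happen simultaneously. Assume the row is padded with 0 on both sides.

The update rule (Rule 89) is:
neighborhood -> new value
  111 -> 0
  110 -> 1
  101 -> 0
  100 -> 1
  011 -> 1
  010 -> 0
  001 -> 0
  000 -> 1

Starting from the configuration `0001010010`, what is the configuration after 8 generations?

1100001001
1111100100
1000110011
0110111011
0110101011
0110000011
0111111011
0100001011

0100001011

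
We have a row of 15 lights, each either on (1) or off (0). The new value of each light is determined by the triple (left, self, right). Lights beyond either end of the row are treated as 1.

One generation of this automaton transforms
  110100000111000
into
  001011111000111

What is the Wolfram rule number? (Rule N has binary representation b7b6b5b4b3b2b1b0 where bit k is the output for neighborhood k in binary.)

51

position 0: 111 → 0  (bit 7 = 0)
position 1: 110 → 0  (bit 6 = 0)
position 2: 101 → 1  (bit 5 = 1)
position 4: 100 → 1  (bit 4 = 1)
position 9: 011 → 0  (bit 3 = 0)
position 3: 010 → 0  (bit 2 = 0)
position 8: 001 → 1  (bit 1 = 1)
position 5: 000 → 1  (bit 0 = 1)
bits b7..b0 = 00110011 = 51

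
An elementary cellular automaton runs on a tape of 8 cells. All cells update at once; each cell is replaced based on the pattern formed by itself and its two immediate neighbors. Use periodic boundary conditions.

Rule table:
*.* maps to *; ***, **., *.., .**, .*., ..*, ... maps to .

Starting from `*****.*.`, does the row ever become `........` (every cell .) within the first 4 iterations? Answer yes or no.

yes

.....*.*
......*.
........
all cells are . at iteration 3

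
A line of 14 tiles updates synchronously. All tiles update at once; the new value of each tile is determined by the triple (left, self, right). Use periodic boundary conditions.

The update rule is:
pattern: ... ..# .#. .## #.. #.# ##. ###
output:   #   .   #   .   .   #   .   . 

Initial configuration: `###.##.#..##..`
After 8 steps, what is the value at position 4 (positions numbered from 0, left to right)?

#

...#..##......
##.#.....#####
..##.###......
#...#....#####
..#.#.##......
#.####...#####
.#.....#......
.#.###.#.#####
position 4 holds #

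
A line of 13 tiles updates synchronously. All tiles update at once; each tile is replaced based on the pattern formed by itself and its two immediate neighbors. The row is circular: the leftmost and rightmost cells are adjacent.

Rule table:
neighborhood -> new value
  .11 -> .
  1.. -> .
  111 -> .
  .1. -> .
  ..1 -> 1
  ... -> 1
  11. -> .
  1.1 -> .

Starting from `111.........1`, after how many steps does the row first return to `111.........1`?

26

step 1: ....11111111.
step 2: 1111.........
step 3: .....11111111
step 4: .1111........
step 5: 1.....1111111
step 6: ..1111.......
step 7: 11.....111111
step 8: ...1111......
step 9: 111.....11111
step 10: ....1111.....
step 11: 1111.....1111
step 12: .....1111....
step 13: 11111.....111
step 14: ......1111...
step 15: 111111.....11
step 16: .......1111..
step 17: 1111111.....1
step 18: ........1111.
step 19: 11111111.....
step 20: .........1111
step 21: .11111111....
step 22: 1.........111
step 23: ..11111111...
step 24: 11.........11
step 25: ...11111111..
step 26: 111.........1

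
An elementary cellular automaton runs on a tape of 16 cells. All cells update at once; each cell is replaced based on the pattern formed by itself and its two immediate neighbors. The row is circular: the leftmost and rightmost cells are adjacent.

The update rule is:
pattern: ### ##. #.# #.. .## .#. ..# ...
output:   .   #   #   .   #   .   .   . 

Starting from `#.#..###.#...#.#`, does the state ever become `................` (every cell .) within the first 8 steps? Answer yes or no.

##...#.##.....##
.#....###.....#.
......#.#.......
.......#........
................
all cells are . at step 5

yes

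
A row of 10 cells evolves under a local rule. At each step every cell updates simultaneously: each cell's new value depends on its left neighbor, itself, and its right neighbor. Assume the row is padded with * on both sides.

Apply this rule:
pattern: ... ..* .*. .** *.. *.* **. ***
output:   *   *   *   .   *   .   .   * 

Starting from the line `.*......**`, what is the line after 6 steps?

.*******.*
..*****...
**.***.***
*...*...**
.*******.*  (repeats step 1; period 4)
step 6: ..*****...

..*****...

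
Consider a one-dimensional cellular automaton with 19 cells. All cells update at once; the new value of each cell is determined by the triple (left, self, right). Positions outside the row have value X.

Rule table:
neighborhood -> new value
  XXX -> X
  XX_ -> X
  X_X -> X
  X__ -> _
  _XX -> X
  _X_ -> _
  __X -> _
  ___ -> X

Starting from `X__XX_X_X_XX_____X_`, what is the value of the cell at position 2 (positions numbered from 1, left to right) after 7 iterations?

_

X__XXX_X_XXX_XXX__X
X__XXXX_XXXXXXXX__X
X__XXXXXXXXXXXXX__X
X__XXXXXXXXXXXXX__X  (fixed point — unchanged through iteration 7)
position 2 holds _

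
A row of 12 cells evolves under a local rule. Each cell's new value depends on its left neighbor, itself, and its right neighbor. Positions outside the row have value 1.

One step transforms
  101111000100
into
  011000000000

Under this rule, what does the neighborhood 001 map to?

0

At position 8 the neighborhood is 001; the next row has 0 there.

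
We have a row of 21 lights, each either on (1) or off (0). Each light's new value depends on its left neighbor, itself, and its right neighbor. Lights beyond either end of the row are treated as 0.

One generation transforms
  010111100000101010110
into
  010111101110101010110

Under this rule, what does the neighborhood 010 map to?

At position 1 the neighborhood is 010; the next row has 1 there.

1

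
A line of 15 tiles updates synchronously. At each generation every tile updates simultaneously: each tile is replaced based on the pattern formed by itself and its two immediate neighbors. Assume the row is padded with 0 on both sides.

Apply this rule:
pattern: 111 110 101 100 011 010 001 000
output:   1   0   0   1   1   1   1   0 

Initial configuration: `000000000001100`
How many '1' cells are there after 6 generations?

7

generation 1: 000000000011010
generation 2: 000000000110011
generation 3: 000000001101110
generation 4: 000000011001101
generation 5: 000000110111001
generation 6: 000001100110111
count of 1: 7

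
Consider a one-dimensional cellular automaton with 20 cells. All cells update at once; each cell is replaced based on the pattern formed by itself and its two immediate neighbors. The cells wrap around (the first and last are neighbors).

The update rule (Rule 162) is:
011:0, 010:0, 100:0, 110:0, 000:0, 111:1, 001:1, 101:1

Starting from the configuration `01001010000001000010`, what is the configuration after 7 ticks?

tick 1: 10010100000010000100
tick 2: 00101000000100001001
tick 3: 01010000001000010010
tick 4: 10100000010000100100
tick 5: 01000000100001001001
tick 6: 10000001000010010010
tick 7: 00000010000100100101

00000010000100100101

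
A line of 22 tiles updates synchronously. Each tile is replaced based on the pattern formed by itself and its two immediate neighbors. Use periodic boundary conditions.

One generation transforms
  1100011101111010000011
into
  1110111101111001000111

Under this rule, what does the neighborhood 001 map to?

1

At position 4 the neighborhood is 001; the next row has 1 there.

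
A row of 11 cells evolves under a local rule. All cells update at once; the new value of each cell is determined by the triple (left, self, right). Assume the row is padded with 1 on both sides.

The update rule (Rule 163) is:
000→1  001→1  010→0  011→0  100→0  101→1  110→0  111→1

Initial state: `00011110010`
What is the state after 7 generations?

01001010101

generation 1: 01101100101
generation 2: 10010001010
generation 3: 00100110101
generation 4: 01001001010
generation 5: 10010010101
generation 6: 00100101010
generation 7: 01001010101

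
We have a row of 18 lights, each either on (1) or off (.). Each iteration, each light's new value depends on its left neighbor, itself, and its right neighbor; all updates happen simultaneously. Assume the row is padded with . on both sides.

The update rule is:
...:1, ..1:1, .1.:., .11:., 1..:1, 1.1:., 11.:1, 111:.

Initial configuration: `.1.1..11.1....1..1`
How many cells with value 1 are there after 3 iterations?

1...11.1..1111.11.
.111.1..11...1..11
1..1..11.1111.11.1
count of 1: 11

11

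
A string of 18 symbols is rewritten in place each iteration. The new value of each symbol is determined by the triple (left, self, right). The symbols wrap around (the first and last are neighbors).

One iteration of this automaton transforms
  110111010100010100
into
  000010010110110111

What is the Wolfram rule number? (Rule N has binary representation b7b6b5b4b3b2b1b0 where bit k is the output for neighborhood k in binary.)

150

position 4: 111 → 1  (bit 7 = 1)
position 1: 110 → 0  (bit 6 = 0)
position 2: 101 → 0  (bit 5 = 0)
position 10: 100 → 1  (bit 4 = 1)
position 0: 011 → 0  (bit 3 = 0)
position 7: 010 → 1  (bit 2 = 1)
position 12: 001 → 1  (bit 1 = 1)
position 11: 000 → 0  (bit 0 = 0)
bits b7..b0 = 10010110 = 150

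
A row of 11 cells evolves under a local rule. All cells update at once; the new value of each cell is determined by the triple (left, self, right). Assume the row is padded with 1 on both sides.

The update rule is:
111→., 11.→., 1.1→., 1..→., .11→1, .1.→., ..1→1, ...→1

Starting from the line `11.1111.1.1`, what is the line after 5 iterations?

.111..11...

iteration 1: ...1......1
iteration 2: .11..111111
iteration 3: .1..11.....
iteration 4: ...11..1111
iteration 5: .111..11...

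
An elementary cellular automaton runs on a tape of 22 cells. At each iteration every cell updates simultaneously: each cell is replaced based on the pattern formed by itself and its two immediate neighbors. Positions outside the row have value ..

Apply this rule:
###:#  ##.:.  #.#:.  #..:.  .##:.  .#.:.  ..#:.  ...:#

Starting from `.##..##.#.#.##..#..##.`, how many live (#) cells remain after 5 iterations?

......................
######################
.####################.
..##################..
#..################..#
count of #: 18

18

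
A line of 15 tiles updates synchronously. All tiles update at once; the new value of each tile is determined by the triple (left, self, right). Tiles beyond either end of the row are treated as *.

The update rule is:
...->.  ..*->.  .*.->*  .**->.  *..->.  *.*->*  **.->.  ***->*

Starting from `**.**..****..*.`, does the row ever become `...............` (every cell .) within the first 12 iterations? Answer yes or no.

*.*.....**...**
.**...........*
*..............
...............
all cells are . at iteration 4

yes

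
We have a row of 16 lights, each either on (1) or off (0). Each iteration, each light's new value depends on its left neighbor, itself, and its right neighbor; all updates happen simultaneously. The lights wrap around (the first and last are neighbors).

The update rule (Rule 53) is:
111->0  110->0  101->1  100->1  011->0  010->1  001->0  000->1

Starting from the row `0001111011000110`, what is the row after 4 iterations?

0111101100011000

iteration 1: 1100000100110001
iteration 2: 0011110110001100
iteration 3: 1000001001100011
iteration 4: 0111101100011000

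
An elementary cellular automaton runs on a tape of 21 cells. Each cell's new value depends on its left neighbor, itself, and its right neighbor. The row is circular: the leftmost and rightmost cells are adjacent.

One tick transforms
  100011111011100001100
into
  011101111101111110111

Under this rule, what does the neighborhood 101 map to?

1

At position 9 the neighborhood is 101; the next row has 1 there.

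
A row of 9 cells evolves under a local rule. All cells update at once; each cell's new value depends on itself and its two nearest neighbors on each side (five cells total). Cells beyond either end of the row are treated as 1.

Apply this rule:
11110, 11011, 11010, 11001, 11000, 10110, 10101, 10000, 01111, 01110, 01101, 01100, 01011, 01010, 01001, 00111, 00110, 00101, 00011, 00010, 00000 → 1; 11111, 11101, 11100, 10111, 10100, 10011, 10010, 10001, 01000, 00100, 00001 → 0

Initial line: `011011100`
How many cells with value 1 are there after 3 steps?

4

111101010
001011111
101101000
count of 1: 4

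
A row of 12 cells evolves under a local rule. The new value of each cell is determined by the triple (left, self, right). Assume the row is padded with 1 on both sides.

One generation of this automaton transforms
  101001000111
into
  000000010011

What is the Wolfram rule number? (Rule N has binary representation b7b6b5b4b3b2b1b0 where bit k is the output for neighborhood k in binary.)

129

position 10: 111 → 1  (bit 7 = 1)
position 0: 110 → 0  (bit 6 = 0)
position 1: 101 → 0  (bit 5 = 0)
position 3: 100 → 0  (bit 4 = 0)
position 9: 011 → 0  (bit 3 = 0)
position 2: 010 → 0  (bit 2 = 0)
position 4: 001 → 0  (bit 1 = 0)
position 7: 000 → 1  (bit 0 = 1)
bits b7..b0 = 10000001 = 129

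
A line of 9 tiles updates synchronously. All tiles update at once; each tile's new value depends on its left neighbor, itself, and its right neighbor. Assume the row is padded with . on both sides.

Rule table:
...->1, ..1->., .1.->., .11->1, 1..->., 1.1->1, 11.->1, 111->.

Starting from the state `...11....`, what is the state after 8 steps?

1.1.1.111

11.11.111
1111111.1
1.....11.
..111.11.
1.1.1111.
.1.11..1.
..111....
1.1.1.111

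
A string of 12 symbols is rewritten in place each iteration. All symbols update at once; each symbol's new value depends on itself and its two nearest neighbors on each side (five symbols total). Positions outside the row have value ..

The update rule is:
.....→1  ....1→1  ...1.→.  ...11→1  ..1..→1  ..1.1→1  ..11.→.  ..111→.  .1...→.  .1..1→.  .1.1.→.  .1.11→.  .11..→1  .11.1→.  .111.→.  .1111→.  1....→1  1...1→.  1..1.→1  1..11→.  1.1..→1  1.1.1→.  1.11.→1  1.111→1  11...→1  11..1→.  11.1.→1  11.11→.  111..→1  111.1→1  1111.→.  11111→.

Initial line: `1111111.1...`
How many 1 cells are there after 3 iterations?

......111.11
111111..1.11
.....1.11.11
count of 1: 5

5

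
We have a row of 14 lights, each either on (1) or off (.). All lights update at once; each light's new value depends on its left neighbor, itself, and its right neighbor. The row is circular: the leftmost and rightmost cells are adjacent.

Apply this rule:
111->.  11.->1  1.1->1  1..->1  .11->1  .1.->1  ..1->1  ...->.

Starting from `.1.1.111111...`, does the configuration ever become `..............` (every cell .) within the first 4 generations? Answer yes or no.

generation 1: 111111....11..
generation 2: 1....11..11111
generation 3: 11..111111....
generation 4: 11111....11..1
generation 4 is 11111....11..1, still not uniform .

no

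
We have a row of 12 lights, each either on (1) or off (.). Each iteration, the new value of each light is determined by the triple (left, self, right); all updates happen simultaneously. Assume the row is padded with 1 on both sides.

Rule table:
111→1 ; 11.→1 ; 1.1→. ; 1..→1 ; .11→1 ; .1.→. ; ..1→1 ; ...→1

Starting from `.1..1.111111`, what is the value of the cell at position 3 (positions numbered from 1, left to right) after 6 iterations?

1

..11..111111
111111111111
111111111111  (fixed point — unchanged through iteration 6)
position 3 holds 1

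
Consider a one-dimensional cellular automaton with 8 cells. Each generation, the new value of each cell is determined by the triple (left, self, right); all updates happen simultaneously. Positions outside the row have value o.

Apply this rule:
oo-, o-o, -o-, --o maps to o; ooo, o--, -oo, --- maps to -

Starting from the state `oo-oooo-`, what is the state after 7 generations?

generation 1: -oo---oo
generation 2: o-o--o--
generation 3: ooo-oo-o
generation 4: --oo-oo-
generation 5: -o-oo-oo
generation 6: ooo-oo--
generation 7: --oo-o-o

--oo-o-o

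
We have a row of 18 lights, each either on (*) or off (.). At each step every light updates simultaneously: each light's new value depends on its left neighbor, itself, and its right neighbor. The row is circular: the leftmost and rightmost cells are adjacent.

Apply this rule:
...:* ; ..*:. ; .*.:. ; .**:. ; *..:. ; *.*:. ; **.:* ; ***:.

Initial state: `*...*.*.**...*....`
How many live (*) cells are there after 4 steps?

..*......*.*...**.
*...****.....*..*.
..*....*.***......
*...**.....*.*****
count of *: 9

9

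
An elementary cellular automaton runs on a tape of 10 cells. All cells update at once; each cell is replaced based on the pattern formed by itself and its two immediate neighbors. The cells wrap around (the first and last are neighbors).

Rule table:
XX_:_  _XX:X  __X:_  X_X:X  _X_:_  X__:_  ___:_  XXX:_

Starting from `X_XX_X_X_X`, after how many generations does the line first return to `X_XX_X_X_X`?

10

_XX_X_X_XX
XX_X_X_XX_
X_X_X_XX_X
_X_X_XX_XX
X_X_XX_XX_
_X_XX_XX_X
X_XX_XX_X_
_XX_XX_X_X
XX_XX_X_X_
X_XX_X_X_X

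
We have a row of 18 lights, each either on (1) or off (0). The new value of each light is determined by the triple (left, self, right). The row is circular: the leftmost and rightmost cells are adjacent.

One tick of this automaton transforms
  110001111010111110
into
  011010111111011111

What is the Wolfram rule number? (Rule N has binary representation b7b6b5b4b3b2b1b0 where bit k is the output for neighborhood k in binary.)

246

position 6: 111 → 1  (bit 7 = 1)
position 1: 110 → 1  (bit 6 = 1)
position 9: 101 → 1  (bit 5 = 1)
position 2: 100 → 1  (bit 4 = 1)
position 0: 011 → 0  (bit 3 = 0)
position 10: 010 → 1  (bit 2 = 1)
position 4: 001 → 1  (bit 1 = 1)
position 3: 000 → 0  (bit 0 = 0)
bits b7..b0 = 11110110 = 246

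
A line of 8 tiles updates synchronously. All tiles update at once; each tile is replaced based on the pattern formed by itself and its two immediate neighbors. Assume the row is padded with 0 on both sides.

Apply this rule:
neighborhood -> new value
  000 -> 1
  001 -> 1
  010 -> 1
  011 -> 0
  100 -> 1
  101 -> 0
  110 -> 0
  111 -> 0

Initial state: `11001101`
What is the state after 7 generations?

generation 1: 00110001
generation 2: 11001111
generation 3: 00110000
generation 4: 11001111  (repeats generation 2; period 2)
generation 7: 00110000

00110000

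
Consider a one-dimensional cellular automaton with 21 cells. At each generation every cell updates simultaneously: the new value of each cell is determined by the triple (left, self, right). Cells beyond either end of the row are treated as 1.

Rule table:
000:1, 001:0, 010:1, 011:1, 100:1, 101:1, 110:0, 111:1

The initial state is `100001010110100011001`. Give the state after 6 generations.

111110111101111111111

generation 1: 011101111101111010101
generation 2: 111011111011110111111
generation 3: 110111110111101111111
generation 4: 101111101111011111111
generation 5: 011111011110111111111
generation 6: 111110111101111111111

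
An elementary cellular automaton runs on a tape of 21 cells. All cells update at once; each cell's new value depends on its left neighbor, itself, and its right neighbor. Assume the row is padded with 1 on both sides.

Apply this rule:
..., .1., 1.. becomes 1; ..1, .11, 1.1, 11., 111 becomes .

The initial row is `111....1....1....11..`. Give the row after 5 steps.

...111.1111.1111...1.
11..............11.1.
..1111111111111....1.
1..............111.1.
.1111111111111.....1.

.1111111111111.....1.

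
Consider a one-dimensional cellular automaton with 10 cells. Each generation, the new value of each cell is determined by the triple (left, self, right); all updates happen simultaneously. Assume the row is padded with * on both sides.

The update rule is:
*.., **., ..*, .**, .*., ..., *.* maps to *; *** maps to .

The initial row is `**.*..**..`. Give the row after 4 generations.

**........

.*********
**........
.*********  (repeats generation 1; period 2)
generation 4: **........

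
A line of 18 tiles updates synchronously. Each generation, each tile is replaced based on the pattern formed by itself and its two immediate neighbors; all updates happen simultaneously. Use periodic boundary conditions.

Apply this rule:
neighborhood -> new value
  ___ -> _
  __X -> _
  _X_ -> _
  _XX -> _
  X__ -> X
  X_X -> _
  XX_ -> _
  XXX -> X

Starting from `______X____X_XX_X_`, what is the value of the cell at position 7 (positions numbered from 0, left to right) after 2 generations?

_______X_________X
X_______X_________
position 7 holds _

_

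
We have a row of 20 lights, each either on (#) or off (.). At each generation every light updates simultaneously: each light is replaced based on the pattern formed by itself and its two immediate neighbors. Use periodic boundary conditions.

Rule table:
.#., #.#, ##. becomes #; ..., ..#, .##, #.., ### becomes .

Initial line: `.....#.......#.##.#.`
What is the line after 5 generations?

.....#.......##.###.
.....#........##..#.
.....#.........#..#.
.....#.........#..#.  (fixed point — unchanged through generation 5)

.....#.........#..#.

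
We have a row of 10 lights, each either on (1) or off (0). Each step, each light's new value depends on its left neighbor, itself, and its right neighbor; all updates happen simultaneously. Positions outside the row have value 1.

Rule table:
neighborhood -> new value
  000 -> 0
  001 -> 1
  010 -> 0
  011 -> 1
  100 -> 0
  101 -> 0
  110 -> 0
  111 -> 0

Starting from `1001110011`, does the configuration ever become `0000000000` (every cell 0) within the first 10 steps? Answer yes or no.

no

step 1: 0011000110
step 2: 0110001100
step 3: 0100011001
step 4: 0000110011
step 5: 0001100110
step 6: 0011001100
step 7: 0110011001
step 8: 0100110011
step 9: 0001100110  (repeats step 5; period 4)
step 10: 0011001100
step 10 is 0011001100, still not uniform 0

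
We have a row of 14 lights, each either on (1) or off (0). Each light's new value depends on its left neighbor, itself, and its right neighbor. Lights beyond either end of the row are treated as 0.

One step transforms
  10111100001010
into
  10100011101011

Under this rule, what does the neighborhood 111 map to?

0

At position 3 the neighborhood is 111; the next row has 0 there.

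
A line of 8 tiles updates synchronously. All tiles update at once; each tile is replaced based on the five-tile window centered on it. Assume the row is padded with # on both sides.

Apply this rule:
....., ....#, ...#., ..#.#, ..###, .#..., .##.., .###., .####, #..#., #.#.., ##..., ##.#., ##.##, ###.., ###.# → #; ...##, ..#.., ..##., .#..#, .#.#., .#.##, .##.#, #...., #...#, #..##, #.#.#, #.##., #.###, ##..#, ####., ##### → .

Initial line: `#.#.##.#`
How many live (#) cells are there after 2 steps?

5

##....#.
.##.###.
count of #: 5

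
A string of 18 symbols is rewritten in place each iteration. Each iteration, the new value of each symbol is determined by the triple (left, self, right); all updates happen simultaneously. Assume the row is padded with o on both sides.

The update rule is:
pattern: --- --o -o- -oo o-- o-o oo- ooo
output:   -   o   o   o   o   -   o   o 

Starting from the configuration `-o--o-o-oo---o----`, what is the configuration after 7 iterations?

-oooo-o-ooo-oooooo

-oooo-o-ooo-ooo--o
-oooo-o-ooo-oooooo
-oooo-o-ooo-oooooo  (fixed point — unchanged through iteration 7)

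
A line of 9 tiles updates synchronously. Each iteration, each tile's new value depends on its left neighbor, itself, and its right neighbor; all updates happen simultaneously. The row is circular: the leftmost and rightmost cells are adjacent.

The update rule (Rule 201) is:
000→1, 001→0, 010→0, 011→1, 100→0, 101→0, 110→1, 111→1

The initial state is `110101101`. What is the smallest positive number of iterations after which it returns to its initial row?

2

iteration 1: 110001101
iteration 2: 110101101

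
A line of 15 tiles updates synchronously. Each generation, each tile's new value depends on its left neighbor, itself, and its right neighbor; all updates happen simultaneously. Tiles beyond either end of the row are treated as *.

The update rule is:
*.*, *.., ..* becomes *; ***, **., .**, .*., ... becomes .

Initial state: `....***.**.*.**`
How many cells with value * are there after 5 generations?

6

*..*...*..*.*..
.**.*.*.**.*.**
*..*.*.*..*.*..
.**.*.*.**.*.**  (repeats generation 2; period 2)
generation 5: *..*.*.*..*.*..
count of *: 6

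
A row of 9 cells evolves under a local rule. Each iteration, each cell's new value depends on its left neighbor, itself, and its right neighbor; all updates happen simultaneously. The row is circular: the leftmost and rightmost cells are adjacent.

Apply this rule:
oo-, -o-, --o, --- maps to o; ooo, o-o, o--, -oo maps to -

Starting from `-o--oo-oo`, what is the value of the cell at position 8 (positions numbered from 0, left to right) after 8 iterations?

iteration 1: -o-o-o--o
iteration 2: -o-o-o-oo
iteration 3: -o-o-o--o  (repeats iteration 1; period 2)
iteration 8: -o-o-o-oo
position 8 holds o

o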